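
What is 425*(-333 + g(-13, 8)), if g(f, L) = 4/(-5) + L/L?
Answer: -141440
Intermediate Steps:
g(f, L) = 1/5 (g(f, L) = 4*(-1/5) + 1 = -4/5 + 1 = 1/5)
425*(-333 + g(-13, 8)) = 425*(-333 + 1/5) = 425*(-1664/5) = -141440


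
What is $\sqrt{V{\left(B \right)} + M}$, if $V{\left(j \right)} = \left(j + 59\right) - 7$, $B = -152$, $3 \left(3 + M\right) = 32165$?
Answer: $\frac{4 \sqrt{5973}}{3} \approx 103.05$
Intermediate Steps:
$M = \frac{32156}{3}$ ($M = -3 + \frac{1}{3} \cdot 32165 = -3 + \frac{32165}{3} = \frac{32156}{3} \approx 10719.0$)
$V{\left(j \right)} = 52 + j$ ($V{\left(j \right)} = \left(59 + j\right) - 7 = 52 + j$)
$\sqrt{V{\left(B \right)} + M} = \sqrt{\left(52 - 152\right) + \frac{32156}{3}} = \sqrt{-100 + \frac{32156}{3}} = \sqrt{\frac{31856}{3}} = \frac{4 \sqrt{5973}}{3}$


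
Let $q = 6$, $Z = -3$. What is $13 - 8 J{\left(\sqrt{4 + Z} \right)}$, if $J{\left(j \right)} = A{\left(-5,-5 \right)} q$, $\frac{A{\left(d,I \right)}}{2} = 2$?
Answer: $-179$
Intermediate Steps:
$A{\left(d,I \right)} = 4$ ($A{\left(d,I \right)} = 2 \cdot 2 = 4$)
$J{\left(j \right)} = 24$ ($J{\left(j \right)} = 4 \cdot 6 = 24$)
$13 - 8 J{\left(\sqrt{4 + Z} \right)} = 13 - 192 = -179$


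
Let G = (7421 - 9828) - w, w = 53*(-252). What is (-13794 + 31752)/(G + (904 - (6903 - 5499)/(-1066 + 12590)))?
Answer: 8622833/5691357 ≈ 1.5151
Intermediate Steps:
w = -13356
G = 10949 (G = (7421 - 9828) - 1*(-13356) = -2407 + 13356 = 10949)
(-13794 + 31752)/(G + (904 - (6903 - 5499)/(-1066 + 12590))) = (-13794 + 31752)/(10949 + (904 - (6903 - 5499)/(-1066 + 12590))) = 17958/(10949 + (904 - 1404/11524)) = 17958/(10949 + (904 - 1*351/2881)) = 17958/(10949 + (904 - 351/2881)) = 17958/(10949 + 2604073/2881) = 17958/(34148142/2881) = 17958*(2881/34148142) = 8622833/5691357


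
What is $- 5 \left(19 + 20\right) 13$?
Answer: $-2535$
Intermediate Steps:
$- 5 \left(19 + 20\right) 13 = \left(-5\right) 39 \cdot 13 = \left(-195\right) 13 = -2535$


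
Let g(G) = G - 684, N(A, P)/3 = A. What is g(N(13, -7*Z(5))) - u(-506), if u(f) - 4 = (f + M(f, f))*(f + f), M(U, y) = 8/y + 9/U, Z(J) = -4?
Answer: -512755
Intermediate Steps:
N(A, P) = 3*A
g(G) = -684 + G
u(f) = 4 + 2*f*(f + 17/f) (u(f) = 4 + (f + (8/f + 9/f))*(f + f) = 4 + (f + 17/f)*(2*f) = 4 + 2*f*(f + 17/f))
g(N(13, -7*Z(5))) - u(-506) = (-684 + 3*13) - (38 + 2*(-506)**2) = (-684 + 39) - (38 + 2*256036) = -645 - (38 + 512072) = -645 - 1*512110 = -645 - 512110 = -512755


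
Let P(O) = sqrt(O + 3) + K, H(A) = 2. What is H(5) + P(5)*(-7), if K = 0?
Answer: 2 - 14*sqrt(2) ≈ -17.799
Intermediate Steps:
P(O) = sqrt(3 + O) (P(O) = sqrt(O + 3) + 0 = sqrt(3 + O) + 0 = sqrt(3 + O))
H(5) + P(5)*(-7) = 2 + sqrt(3 + 5)*(-7) = 2 + sqrt(8)*(-7) = 2 + (2*sqrt(2))*(-7) = 2 - 14*sqrt(2)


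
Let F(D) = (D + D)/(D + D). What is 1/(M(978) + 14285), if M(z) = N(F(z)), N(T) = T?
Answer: 1/14286 ≈ 6.9999e-5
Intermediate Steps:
F(D) = 1 (F(D) = (2*D)/((2*D)) = (2*D)*(1/(2*D)) = 1)
M(z) = 1
1/(M(978) + 14285) = 1/(1 + 14285) = 1/14286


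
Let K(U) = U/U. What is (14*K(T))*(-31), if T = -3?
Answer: -434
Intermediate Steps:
K(U) = 1
(14*K(T))*(-31) = (14*1)*(-31) = 14*(-31) = -434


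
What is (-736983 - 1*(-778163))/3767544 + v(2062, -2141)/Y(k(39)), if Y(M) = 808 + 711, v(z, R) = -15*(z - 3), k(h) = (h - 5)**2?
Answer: -409500155/20151054 ≈ -20.322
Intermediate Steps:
k(h) = (-5 + h)**2
v(z, R) = 45 - 15*z (v(z, R) = -15*(-3 + z) = 45 - 15*z)
Y(M) = 1519
(-736983 - 1*(-778163))/3767544 + v(2062, -2141)/Y(k(39)) = (-736983 - 1*(-778163))/3767544 + (45 - 15*2062)/1519 = (-736983 + 778163)*(1/3767544) + (45 - 30930)*(1/1519) = 41180*(1/3767544) - 30885*1/1519 = 145/13266 - 30885/1519 = -409500155/20151054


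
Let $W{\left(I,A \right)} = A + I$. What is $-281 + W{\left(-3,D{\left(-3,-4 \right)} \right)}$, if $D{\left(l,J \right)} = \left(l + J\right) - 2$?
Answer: $-293$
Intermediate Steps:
$D{\left(l,J \right)} = -2 + J + l$ ($D{\left(l,J \right)} = \left(J + l\right) - 2 = -2 + J + l$)
$-281 + W{\left(-3,D{\left(-3,-4 \right)} \right)} = -281 - 12 = -293$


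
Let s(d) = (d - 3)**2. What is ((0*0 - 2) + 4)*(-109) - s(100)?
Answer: -9627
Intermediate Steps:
s(d) = (-3 + d)**2
((0*0 - 2) + 4)*(-109) - s(100) = ((0*0 - 2) + 4)*(-109) - (-3 + 100)**2 = ((0 - 2) + 4)*(-109) - 1*97**2 = (-2 + 4)*(-109) - 1*9409 = 2*(-109) - 9409 = -218 - 9409 = -9627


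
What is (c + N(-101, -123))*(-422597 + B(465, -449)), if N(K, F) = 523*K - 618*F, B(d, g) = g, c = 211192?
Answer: -99154790618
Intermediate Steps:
N(K, F) = -618*F + 523*K
(c + N(-101, -123))*(-422597 + B(465, -449)) = (211192 + (-618*(-123) + 523*(-101)))*(-422597 - 449) = (211192 + (76014 - 52823))*(-423046) = (211192 + 23191)*(-423046) = 234383*(-423046) = -99154790618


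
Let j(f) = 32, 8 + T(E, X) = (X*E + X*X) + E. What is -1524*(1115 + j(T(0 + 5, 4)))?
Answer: -1748028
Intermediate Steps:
T(E, X) = -8 + E + X² + E*X (T(E, X) = -8 + ((X*E + X*X) + E) = -8 + ((E*X + X²) + E) = -8 + ((X² + E*X) + E) = -8 + (E + X² + E*X) = -8 + E + X² + E*X)
-1524*(1115 + j(T(0 + 5, 4))) = -1524*(1115 + 32) = -1524*1147 = -1748028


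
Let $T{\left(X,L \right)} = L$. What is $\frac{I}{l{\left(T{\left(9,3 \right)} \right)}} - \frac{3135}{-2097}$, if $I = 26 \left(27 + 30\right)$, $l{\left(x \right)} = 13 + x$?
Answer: $\frac{526319}{5592} \approx 94.12$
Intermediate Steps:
$I = 1482$ ($I = 26 \cdot 57 = 1482$)
$\frac{I}{l{\left(T{\left(9,3 \right)} \right)}} - \frac{3135}{-2097} = \frac{1482}{13 + 3} - \frac{3135}{-2097} = \frac{1482}{16} - - \frac{1045}{699} = 1482 \cdot \frac{1}{16} + \frac{1045}{699} = \frac{741}{8} + \frac{1045}{699} = \frac{526319}{5592}$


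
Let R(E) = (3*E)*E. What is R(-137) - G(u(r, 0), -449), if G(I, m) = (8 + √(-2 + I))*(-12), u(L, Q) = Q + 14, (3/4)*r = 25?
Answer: 56403 + 24*√3 ≈ 56445.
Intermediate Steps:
r = 100/3 (r = (4/3)*25 = 100/3 ≈ 33.333)
u(L, Q) = 14 + Q
R(E) = 3*E²
G(I, m) = -96 - 12*√(-2 + I)
R(-137) - G(u(r, 0), -449) = 3*(-137)² - (-96 - 12*√(-2 + (14 + 0))) = 3*18769 - (-96 - 12*√(-2 + 14)) = 56307 - (-96 - 24*√3) = 56307 + (96 + 24*√3) = 56403 + 24*√3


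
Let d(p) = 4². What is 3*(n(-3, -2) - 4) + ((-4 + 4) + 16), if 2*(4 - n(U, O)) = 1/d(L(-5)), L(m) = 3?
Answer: 509/32 ≈ 15.906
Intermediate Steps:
d(p) = 16
n(U, O) = 127/32 (n(U, O) = 4 - ½/16 = 4 - ½*1/16 = 4 - 1/32 = 127/32)
3*(n(-3, -2) - 4) + ((-4 + 4) + 16) = 3*(127/32 - 4) + ((-4 + 4) + 16) = 3*(127/32 - 1*4) + (0 + 16) = 3*(127/32 - 4) + 16 = 3*(-1/32) + 16 = -3/32 + 16 = 509/32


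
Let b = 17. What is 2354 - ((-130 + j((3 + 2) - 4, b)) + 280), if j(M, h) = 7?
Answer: 2197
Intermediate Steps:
2354 - ((-130 + j((3 + 2) - 4, b)) + 280) = 2354 - ((-130 + 7) + 280) = 2354 - (-123 + 280) = 2354 - 1*157 = 2354 - 157 = 2197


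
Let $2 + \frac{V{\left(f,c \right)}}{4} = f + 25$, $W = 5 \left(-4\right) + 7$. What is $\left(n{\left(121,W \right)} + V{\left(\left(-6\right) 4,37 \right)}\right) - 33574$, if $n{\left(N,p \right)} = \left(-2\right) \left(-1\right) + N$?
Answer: $-33455$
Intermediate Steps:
$W = -13$ ($W = -20 + 7 = -13$)
$V{\left(f,c \right)} = 92 + 4 f$ ($V{\left(f,c \right)} = -8 + 4 \left(f + 25\right) = -8 + 4 \left(25 + f\right) = -8 + \left(100 + 4 f\right) = 92 + 4 f$)
$n{\left(N,p \right)} = 2 + N$
$\left(n{\left(121,W \right)} + V{\left(\left(-6\right) 4,37 \right)}\right) - 33574 = \left(\left(2 + 121\right) + \left(92 + 4 \left(\left(-6\right) 4\right)\right)\right) - 33574 = \left(123 + \left(92 + 4 \left(-24\right)\right)\right) - 33574 = \left(123 + \left(92 - 96\right)\right) - 33574 = \left(123 - 4\right) - 33574 = 119 - 33574 = -33455$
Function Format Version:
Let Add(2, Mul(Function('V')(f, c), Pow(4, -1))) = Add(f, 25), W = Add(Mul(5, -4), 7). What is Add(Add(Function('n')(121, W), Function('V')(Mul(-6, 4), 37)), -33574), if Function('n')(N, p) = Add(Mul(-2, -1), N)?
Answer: -33455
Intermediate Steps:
W = -13 (W = Add(-20, 7) = -13)
Function('V')(f, c) = Add(92, Mul(4, f)) (Function('V')(f, c) = Add(-8, Mul(4, Add(f, 25))) = Add(-8, Mul(4, Add(25, f))) = Add(-8, Add(100, Mul(4, f))) = Add(92, Mul(4, f)))
Function('n')(N, p) = Add(2, N)
Add(Add(Function('n')(121, W), Function('V')(Mul(-6, 4), 37)), -33574) = Add(Add(Add(2, 121), Add(92, Mul(4, Mul(-6, 4)))), -33574) = Add(Add(123, Add(92, Mul(4, -24))), -33574) = Add(Add(123, Add(92, -96)), -33574) = Add(Add(123, -4), -33574) = Add(119, -33574) = -33455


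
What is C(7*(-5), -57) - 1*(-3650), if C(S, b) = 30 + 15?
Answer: 3695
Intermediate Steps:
C(S, b) = 45
C(7*(-5), -57) - 1*(-3650) = 45 - 1*(-3650) = 45 + 3650 = 3695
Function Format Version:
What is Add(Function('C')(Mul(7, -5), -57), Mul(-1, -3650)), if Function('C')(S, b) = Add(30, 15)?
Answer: 3695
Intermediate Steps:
Function('C')(S, b) = 45
Add(Function('C')(Mul(7, -5), -57), Mul(-1, -3650)) = Add(45, Mul(-1, -3650)) = Add(45, 3650) = 3695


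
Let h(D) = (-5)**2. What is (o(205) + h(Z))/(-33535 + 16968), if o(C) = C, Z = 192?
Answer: -230/16567 ≈ -0.013883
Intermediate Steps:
h(D) = 25
(o(205) + h(Z))/(-33535 + 16968) = (205 + 25)/(-33535 + 16968) = 230/(-16567) = 230*(-1/16567) = -230/16567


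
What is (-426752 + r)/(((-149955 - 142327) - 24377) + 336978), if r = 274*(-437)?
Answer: -546490/20319 ≈ -26.896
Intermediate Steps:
r = -119738
(-426752 + r)/(((-149955 - 142327) - 24377) + 336978) = (-426752 - 119738)/(((-149955 - 142327) - 24377) + 336978) = -546490/((-292282 - 24377) + 336978) = -546490/(-316659 + 336978) = -546490/20319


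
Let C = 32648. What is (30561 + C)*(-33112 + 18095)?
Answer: -949209553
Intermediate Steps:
(30561 + C)*(-33112 + 18095) = (30561 + 32648)*(-33112 + 18095) = 63209*(-15017) = -949209553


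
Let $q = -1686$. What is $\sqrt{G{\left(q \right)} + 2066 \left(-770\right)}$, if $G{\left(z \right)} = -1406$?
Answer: $3 i \sqrt{176914} \approx 1261.8 i$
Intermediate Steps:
$\sqrt{G{\left(q \right)} + 2066 \left(-770\right)} = \sqrt{-1406 + 2066 \left(-770\right)} = \sqrt{-1406 - 1590820} = \sqrt{-1592226} = 3 i \sqrt{176914}$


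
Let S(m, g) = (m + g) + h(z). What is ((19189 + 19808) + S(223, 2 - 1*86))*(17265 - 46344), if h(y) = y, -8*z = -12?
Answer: -2276158725/2 ≈ -1.1381e+9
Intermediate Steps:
z = 3/2 (z = -⅛*(-12) = 3/2 ≈ 1.5000)
S(m, g) = 3/2 + g + m (S(m, g) = (m + g) + 3/2 = (g + m) + 3/2 = 3/2 + g + m)
((19189 + 19808) + S(223, 2 - 1*86))*(17265 - 46344) = ((19189 + 19808) + (3/2 + (2 - 1*86) + 223))*(17265 - 46344) = (38997 + (3/2 + (2 - 86) + 223))*(-29079) = (38997 + (3/2 - 84 + 223))*(-29079) = (38997 + 281/2)*(-29079) = (78275/2)*(-29079) = -2276158725/2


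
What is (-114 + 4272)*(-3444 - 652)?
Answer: -17031168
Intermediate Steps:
(-114 + 4272)*(-3444 - 652) = 4158*(-4096) = -17031168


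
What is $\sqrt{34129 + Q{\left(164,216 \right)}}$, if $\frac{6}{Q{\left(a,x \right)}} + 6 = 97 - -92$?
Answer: $\frac{3 \sqrt{14110459}}{61} \approx 184.74$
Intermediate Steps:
$Q{\left(a,x \right)} = \frac{2}{61}$ ($Q{\left(a,x \right)} = \frac{6}{-6 + \left(97 - -92\right)} = \frac{6}{-6 + \left(97 + 92\right)} = \frac{6}{-6 + 189} = \frac{6}{183} = 6 \cdot \frac{1}{183} = \frac{2}{61}$)
$\sqrt{34129 + Q{\left(164,216 \right)}} = \sqrt{34129 + \frac{2}{61}} = \sqrt{\frac{2081871}{61}} = \frac{3 \sqrt{14110459}}{61}$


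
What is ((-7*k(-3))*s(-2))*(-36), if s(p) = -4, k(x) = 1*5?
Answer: -5040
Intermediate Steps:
k(x) = 5
((-7*k(-3))*s(-2))*(-36) = (-7*5*(-4))*(-36) = -35*(-4)*(-36) = 140*(-36) = -5040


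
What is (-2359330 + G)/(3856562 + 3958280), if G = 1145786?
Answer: -606772/3907421 ≈ -0.15529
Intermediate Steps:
(-2359330 + G)/(3856562 + 3958280) = (-2359330 + 1145786)/(3856562 + 3958280) = -1213544/7814842 = -1213544*1/7814842 = -606772/3907421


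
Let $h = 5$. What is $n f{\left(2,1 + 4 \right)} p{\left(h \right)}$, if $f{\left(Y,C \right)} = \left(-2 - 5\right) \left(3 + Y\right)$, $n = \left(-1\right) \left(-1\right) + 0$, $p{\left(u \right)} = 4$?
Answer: $-140$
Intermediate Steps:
$n = 1$ ($n = 1 + 0 = 1$)
$f{\left(Y,C \right)} = -21 - 7 Y$ ($f{\left(Y,C \right)} = - 7 \left(3 + Y\right) = -21 - 7 Y$)
$n f{\left(2,1 + 4 \right)} p{\left(h \right)} = 1 \left(-21 - 14\right) 4 = 1 \left(-35\right) 4 = \left(-35\right) 4 = -140$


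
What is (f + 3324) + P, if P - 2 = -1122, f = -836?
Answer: 1368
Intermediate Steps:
P = -1120 (P = 2 - 1122 = -1120)
(f + 3324) + P = (-836 + 3324) - 1120 = 2488 - 1120 = 1368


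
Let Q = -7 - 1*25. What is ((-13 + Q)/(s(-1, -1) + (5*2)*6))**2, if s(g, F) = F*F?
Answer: 2025/3721 ≈ 0.54421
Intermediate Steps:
s(g, F) = F**2
Q = -32 (Q = -7 - 25 = -32)
((-13 + Q)/(s(-1, -1) + (5*2)*6))**2 = ((-13 - 32)/((-1)**2 + (5*2)*6))**2 = (-45/(1 + 10*6))**2 = (-45/(1 + 60))**2 = (-45/61)**2 = 2025/3721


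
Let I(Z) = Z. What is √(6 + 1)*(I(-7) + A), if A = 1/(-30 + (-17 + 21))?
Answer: -183*√7/26 ≈ -18.622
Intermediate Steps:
A = -1/26 (A = 1/(-30 + 4) = 1/(-26) = -1/26 ≈ -0.038462)
√(6 + 1)*(I(-7) + A) = √(6 + 1)*(-7 - 1/26) = √7*(-183/26) = -183*√7/26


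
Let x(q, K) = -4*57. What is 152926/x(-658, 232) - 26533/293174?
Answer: -5604997081/8355459 ≈ -670.82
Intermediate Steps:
x(q, K) = -228
152926/x(-658, 232) - 26533/293174 = 152926/(-228) - 26533/293174 = 152926*(-1/228) - 26533*1/293174 = -76463/114 - 26533/293174 = -5604997081/8355459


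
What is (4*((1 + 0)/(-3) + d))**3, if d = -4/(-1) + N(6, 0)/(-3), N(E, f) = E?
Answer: 8000/27 ≈ 296.30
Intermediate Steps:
d = 2 (d = -4/(-1) + 6/(-3) = -4*(-1) + 6*(-1/3) = 4 - 2 = 2)
(4*((1 + 0)/(-3) + d))**3 = (4*((1 + 0)/(-3) + 2))**3 = (4*(1*(-1/3) + 2))**3 = (4*(-1/3 + 2))**3 = (4*(5/3))**3 = (20/3)**3 = 8000/27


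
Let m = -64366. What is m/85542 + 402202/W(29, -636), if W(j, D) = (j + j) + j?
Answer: 1911086869/413453 ≈ 4622.3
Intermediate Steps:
W(j, D) = 3*j (W(j, D) = 2*j + j = 3*j)
m/85542 + 402202/W(29, -636) = -64366/85542 + 402202/((3*29)) = -64366*1/85542 + 402202/87 = -32183/42771 + 402202*(1/87) = -32183/42771 + 402202/87 = 1911086869/413453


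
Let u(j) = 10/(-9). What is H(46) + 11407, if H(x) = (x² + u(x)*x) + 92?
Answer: 122075/9 ≈ 13564.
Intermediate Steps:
u(j) = -10/9 (u(j) = 10*(-⅑) = -10/9)
H(x) = 92 + x² - 10*x/9 (H(x) = (x² - 10*x/9) + 92 = 92 + x² - 10*x/9)
H(46) + 11407 = (92 + 46² - 10/9*46) + 11407 = (92 + 2116 - 460/9) + 11407 = 19412/9 + 11407 = 122075/9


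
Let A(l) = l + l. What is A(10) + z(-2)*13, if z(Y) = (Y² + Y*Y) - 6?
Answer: 46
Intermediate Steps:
A(l) = 2*l
z(Y) = -6 + 2*Y² (z(Y) = (Y² + Y²) - 6 = 2*Y² - 6 = -6 + 2*Y²)
A(10) + z(-2)*13 = 2*10 + (-6 + 2*(-2)²)*13 = 20 + (-6 + 2*4)*13 = 20 + (-6 + 8)*13 = 20 + 2*13 = 20 + 26 = 46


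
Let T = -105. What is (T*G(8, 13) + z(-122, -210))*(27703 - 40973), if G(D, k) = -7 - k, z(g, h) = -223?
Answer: -24907790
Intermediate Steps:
(T*G(8, 13) + z(-122, -210))*(27703 - 40973) = (-105*(-7 - 1*13) - 223)*(27703 - 40973) = (-105*(-7 - 13) - 223)*(-13270) = (-105*(-20) - 223)*(-13270) = (2100 - 223)*(-13270) = 1877*(-13270) = -24907790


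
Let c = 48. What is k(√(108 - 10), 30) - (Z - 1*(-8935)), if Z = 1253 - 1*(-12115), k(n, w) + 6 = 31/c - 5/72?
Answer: -3212413/144 ≈ -22308.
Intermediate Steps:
k(n, w) = -781/144 (k(n, w) = -6 + (31/48 - 5/72) = -6 + 83/144 = -781/144)
Z = 13368 (Z = 1253 + 12115 = 13368)
k(√(108 - 10), 30) - (Z - 1*(-8935)) = -781/144 - (13368 - 1*(-8935)) = -781/144 - (13368 + 8935) = -781/144 - 1*22303 = -781/144 - 22303 = -3212413/144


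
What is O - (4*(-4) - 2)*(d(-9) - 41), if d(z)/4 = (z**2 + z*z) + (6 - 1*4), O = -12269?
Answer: -1199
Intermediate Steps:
d(z) = 8 + 8*z**2 (d(z) = 4*((z**2 + z*z) + (6 - 1*4)) = 4*((z**2 + z**2) + (6 - 4)) = 4*(2*z**2 + 2) = 4*(2 + 2*z**2) = 8 + 8*z**2)
O - (4*(-4) - 2)*(d(-9) - 41) = -12269 - (4*(-4) - 2)*((8 + 8*(-9)**2) - 41) = -12269 - (-16 - 2)*((8 + 8*81) - 41) = -12269 - (-18)*((8 + 648) - 41) = -12269 - (-18)*(656 - 41) = -12269 - (-18)*615 = -12269 - 1*(-11070) = -12269 + 11070 = -1199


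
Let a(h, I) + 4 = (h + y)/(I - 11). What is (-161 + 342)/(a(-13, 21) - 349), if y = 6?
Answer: -1810/3537 ≈ -0.51173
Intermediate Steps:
a(h, I) = -4 + (6 + h)/(-11 + I) (a(h, I) = -4 + (h + 6)/(I - 11) = -4 + (6 + h)/(-11 + I))
(-161 + 342)/(a(-13, 21) - 349) = (-161 + 342)/((50 - 13 - 4*21)/(-11 + 21) - 349) = 181/((50 - 13 - 84)/10 - 349) = 181/((1/10)*(-47) - 349) = 181/(-47/10 - 349) = 181/(-3537/10) = 181*(-10/3537) = -1810/3537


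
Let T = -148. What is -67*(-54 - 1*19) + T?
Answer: 4743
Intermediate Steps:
-67*(-54 - 1*19) + T = -67*(-54 - 1*19) - 148 = -67*(-54 - 19) - 148 = -67*(-73) - 148 = 4891 - 148 = 4743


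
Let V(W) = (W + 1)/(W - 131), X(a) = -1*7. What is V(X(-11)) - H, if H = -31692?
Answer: 728917/23 ≈ 31692.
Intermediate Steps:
X(a) = -7
V(W) = (1 + W)/(-131 + W)
V(X(-11)) - H = (1 - 7)/(-131 - 7) - 1*(-31692) = -6/(-138) + 31692 = -1/138*(-6) + 31692 = 1/23 + 31692 = 728917/23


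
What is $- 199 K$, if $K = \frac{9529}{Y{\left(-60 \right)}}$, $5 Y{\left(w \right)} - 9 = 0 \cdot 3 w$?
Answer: $- \frac{9481355}{9} \approx -1.0535 \cdot 10^{6}$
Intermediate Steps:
$Y{\left(w \right)} = \frac{9}{5}$ ($Y{\left(w \right)} = \frac{9}{5} + \frac{0 \cdot 3 w}{5} = \frac{9}{5} + \frac{0 w}{5} = \frac{9}{5} + \frac{1}{5} \cdot 0 = \frac{9}{5} + 0 = \frac{9}{5}$)
$K = \frac{47645}{9}$ ($K = \frac{9529}{\frac{9}{5}} = 9529 \cdot \frac{5}{9} = \frac{47645}{9} \approx 5293.9$)
$- 199 K = \left(-199\right) \frac{47645}{9} = - \frac{9481355}{9}$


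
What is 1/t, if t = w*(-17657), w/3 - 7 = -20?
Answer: 1/688623 ≈ 1.4522e-6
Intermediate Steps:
w = -39 (w = 21 + 3*(-20) = 21 - 60 = -39)
t = 688623 (t = -39*(-17657) = 688623)
1/t = 1/688623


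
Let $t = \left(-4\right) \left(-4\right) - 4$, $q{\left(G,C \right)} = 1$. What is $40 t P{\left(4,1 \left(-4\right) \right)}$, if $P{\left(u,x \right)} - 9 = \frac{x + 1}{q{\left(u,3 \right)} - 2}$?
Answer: $5760$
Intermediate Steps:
$P{\left(u,x \right)} = 8 - x$ ($P{\left(u,x \right)} = 9 + \frac{x + 1}{1 - 2} = 9 + \frac{1 + x}{-1} = 9 + \left(1 + x\right) \left(-1\right) = 9 - \left(1 + x\right) = 8 - x$)
$t = 12$ ($t = 16 - 4 = 12$)
$40 t P{\left(4,1 \left(-4\right) \right)} = 40 \cdot 12 \left(8 - 1 \left(-4\right)\right) = 480 \left(8 - -4\right) = 480 \left(8 + 4\right) = 480 \cdot 12 = 5760$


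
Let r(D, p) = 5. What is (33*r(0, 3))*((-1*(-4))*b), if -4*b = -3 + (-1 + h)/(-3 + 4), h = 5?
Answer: -165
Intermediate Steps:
b = -¼ (b = -(-3 + (-1 + 5)/(-3 + 4))/4 = -(-3 + 4/1)/4 = -(-3 + 4*1)/4 = -(-3 + 4)/4 = -¼*1 = -¼ ≈ -0.25000)
(33*r(0, 3))*((-1*(-4))*b) = (33*5)*(-1*(-4)*(-¼)) = 165*(4*(-¼)) = 165*(-1) = -165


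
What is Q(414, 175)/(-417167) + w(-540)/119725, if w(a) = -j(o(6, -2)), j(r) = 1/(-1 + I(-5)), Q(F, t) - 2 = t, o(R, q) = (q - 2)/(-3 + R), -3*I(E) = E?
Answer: -43634151/99890638150 ≈ -0.00043682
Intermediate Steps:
I(E) = -E/3
o(R, q) = (-2 + q)/(-3 + R)
Q(F, t) = 2 + t
j(r) = 3/2 (j(r) = 1/(-1 - ⅓*(-5)) = 1/(-1 + 5/3) = 1/(⅔) = 3/2)
w(a) = -3/2 (w(a) = -1*3/2 = -3/2)
Q(414, 175)/(-417167) + w(-540)/119725 = (2 + 175)/(-417167) - 3/2/119725 = 177*(-1/417167) - 3/2*1/119725 = -177/417167 - 3/239450 = -43634151/99890638150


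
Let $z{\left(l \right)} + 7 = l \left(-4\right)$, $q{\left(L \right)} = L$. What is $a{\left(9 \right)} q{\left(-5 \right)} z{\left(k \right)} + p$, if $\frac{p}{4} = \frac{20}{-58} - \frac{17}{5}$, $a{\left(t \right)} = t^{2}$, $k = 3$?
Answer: $\frac{1113603}{145} \approx 7680.0$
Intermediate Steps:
$z{\left(l \right)} = -7 - 4 l$ ($z{\left(l \right)} = -7 + l \left(-4\right) = -7 - 4 l$)
$p = - \frac{2172}{145}$ ($p = 4 \left(\frac{20}{-58} - \frac{17}{5}\right) = 4 \left(20 \left(- \frac{1}{58}\right) - \frac{17}{5}\right) = 4 \left(- \frac{10}{29} - \frac{17}{5}\right) = 4 \left(- \frac{543}{145}\right) = - \frac{2172}{145} \approx -14.979$)
$a{\left(9 \right)} q{\left(-5 \right)} z{\left(k \right)} + p = 9^{2} \left(- 5 \left(-7 - 12\right)\right) - \frac{2172}{145} = 81 \left(- 5 \left(-7 - 12\right)\right) - \frac{2172}{145} = 81 \left(\left(-5\right) \left(-19\right)\right) - \frac{2172}{145} = 81 \cdot 95 - \frac{2172}{145} = 7695 - \frac{2172}{145} = \frac{1113603}{145}$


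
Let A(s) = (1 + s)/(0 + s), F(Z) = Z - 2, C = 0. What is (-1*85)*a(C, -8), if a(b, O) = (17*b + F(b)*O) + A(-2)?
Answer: -2805/2 ≈ -1402.5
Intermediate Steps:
F(Z) = -2 + Z
A(s) = (1 + s)/s
a(b, O) = 1/2 + 17*b + O*(-2 + b) (a(b, O) = (17*b + (-2 + b)*O) + (1 - 2)/(-2) = (17*b + O*(-2 + b)) - 1/2*(-1) = (17*b + O*(-2 + b)) + 1/2 = 1/2 + 17*b + O*(-2 + b))
(-1*85)*a(C, -8) = (-1*85)*(1/2 + 17*0 - 8*(-2 + 0)) = -85*(1/2 + 0 - 8*(-2)) = -85*(1/2 + 0 + 16) = -85*33/2 = -2805/2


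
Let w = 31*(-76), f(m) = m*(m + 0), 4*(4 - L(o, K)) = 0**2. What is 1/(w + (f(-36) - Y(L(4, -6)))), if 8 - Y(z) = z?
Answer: -1/1064 ≈ -0.00093985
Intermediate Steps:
L(o, K) = 4 (L(o, K) = 4 - 1/4*0**2 = 4 - 1/4*0 = 4 + 0 = 4)
Y(z) = 8 - z
f(m) = m**2 (f(m) = m*m = m**2)
w = -2356
1/(w + (f(-36) - Y(L(4, -6)))) = 1/(-2356 + ((-36)**2 - (8 - 1*4))) = 1/(-2356 + (1296 - (8 - 4))) = 1/(-2356 + (1296 - 1*4)) = 1/(-2356 + (1296 - 4)) = 1/(-2356 + 1292) = 1/(-1064) = -1/1064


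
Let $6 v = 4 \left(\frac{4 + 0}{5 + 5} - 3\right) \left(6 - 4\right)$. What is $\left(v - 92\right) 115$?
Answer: $- \frac{32936}{3} \approx -10979.0$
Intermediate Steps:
$v = - \frac{52}{15}$ ($v = \frac{4 \left(\frac{4 + 0}{5 + 5} - 3\right) \left(6 - 4\right)}{6} = \frac{4 \left(\frac{4}{10} - 3\right) 2}{6} = \frac{4 \left(4 \cdot \frac{1}{10} - 3\right) 2}{6} = \frac{4 \left(\frac{2}{5} - 3\right) 2}{6} = \frac{4 \left(\left(- \frac{13}{5}\right) 2\right)}{6} = \frac{4 \left(- \frac{26}{5}\right)}{6} = \frac{1}{6} \left(- \frac{104}{5}\right) = - \frac{52}{15} \approx -3.4667$)
$\left(v - 92\right) 115 = \left(- \frac{52}{15} - 92\right) 115 = \left(- \frac{1432}{15}\right) 115 = - \frac{32936}{3}$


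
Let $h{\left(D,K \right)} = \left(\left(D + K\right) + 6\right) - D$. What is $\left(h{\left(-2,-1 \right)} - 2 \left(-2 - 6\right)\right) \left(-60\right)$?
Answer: $-1260$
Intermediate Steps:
$h{\left(D,K \right)} = 6 + K$ ($h{\left(D,K \right)} = \left(6 + D + K\right) - D = 6 + K$)
$\left(h{\left(-2,-1 \right)} - 2 \left(-2 - 6\right)\right) \left(-60\right) = \left(\left(6 - 1\right) - 2 \left(-2 - 6\right)\right) \left(-60\right) = \left(5 - 2 \left(-2 - 6\right)\right) \left(-60\right) = \left(5 - -16\right) \left(-60\right) = \left(5 + 16\right) \left(-60\right) = 21 \left(-60\right) = -1260$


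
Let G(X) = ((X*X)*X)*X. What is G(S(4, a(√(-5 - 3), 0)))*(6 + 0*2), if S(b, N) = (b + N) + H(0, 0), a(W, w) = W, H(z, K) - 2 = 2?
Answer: 6528 + 21504*I*√2 ≈ 6528.0 + 30411.0*I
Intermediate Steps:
H(z, K) = 4 (H(z, K) = 2 + 2 = 4)
S(b, N) = 4 + N + b (S(b, N) = (b + N) + 4 = (N + b) + 4 = 4 + N + b)
G(X) = X⁴ (G(X) = (X²*X)*X = X³*X = X⁴)
G(S(4, a(√(-5 - 3), 0)))*(6 + 0*2) = (4 + √(-5 - 3) + 4)⁴*(6 + 0*2) = (4 + √(-8) + 4)⁴*(6 + 0) = (4 + 2*I*√2 + 4)⁴*6 = (8 + 2*I*√2)⁴*6 = 6*(8 + 2*I*√2)⁴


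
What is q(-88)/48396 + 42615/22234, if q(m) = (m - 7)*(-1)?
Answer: 1032253885/538018332 ≈ 1.9186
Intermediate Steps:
q(m) = 7 - m (q(m) = (-7 + m)*(-1) = 7 - m)
q(-88)/48396 + 42615/22234 = (7 - 1*(-88))/48396 + 42615/22234 = (7 + 88)*(1/48396) + 42615*(1/22234) = 95*(1/48396) + 42615/22234 = 95/48396 + 42615/22234 = 1032253885/538018332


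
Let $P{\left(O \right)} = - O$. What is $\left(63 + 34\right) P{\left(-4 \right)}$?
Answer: $388$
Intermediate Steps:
$\left(63 + 34\right) P{\left(-4 \right)} = \left(63 + 34\right) \left(\left(-1\right) \left(-4\right)\right) = 97 \cdot 4 = 388$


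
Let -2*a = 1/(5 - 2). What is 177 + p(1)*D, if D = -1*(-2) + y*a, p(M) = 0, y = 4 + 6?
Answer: 177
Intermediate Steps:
y = 10
a = -1/6 (a = -1/(2*(5 - 2)) = -1/2/3 = -1/2*1/3 = -1/6 ≈ -0.16667)
D = 1/3 (D = -1*(-2) + 10*(-1/6) = 2 - 5/3 = 1/3 ≈ 0.33333)
177 + p(1)*D = 177 + 0*(1/3) = 177 + 0 = 177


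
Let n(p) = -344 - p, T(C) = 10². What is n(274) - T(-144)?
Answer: -718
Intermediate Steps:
T(C) = 100
n(274) - T(-144) = (-344 - 1*274) - 1*100 = (-344 - 274) - 100 = -618 - 100 = -718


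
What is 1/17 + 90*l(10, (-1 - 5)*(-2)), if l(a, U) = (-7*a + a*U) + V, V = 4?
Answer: 82621/17 ≈ 4860.1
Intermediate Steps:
l(a, U) = 4 - 7*a + U*a (l(a, U) = (-7*a + a*U) + 4 = (-7*a + U*a) + 4 = 4 - 7*a + U*a)
1/17 + 90*l(10, (-1 - 5)*(-2)) = 1/17 + 90*(4 - 7*10 + ((-1 - 5)*(-2))*10) = 1/17 + 90*(4 - 70 - 6*(-2)*10) = 1/17 + 90*(4 - 70 + 12*10) = 1/17 + 90*(4 - 70 + 120) = 1/17 + 90*54 = 1/17 + 4860 = 82621/17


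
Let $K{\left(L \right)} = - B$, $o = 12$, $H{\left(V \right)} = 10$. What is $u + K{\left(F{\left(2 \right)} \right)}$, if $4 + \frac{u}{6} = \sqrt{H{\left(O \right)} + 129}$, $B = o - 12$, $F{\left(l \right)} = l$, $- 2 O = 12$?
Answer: $-24 + 6 \sqrt{139} \approx 46.739$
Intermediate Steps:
$O = -6$ ($O = \left(- \frac{1}{2}\right) 12 = -6$)
$B = 0$ ($B = 12 - 12 = 0$)
$K{\left(L \right)} = 0$ ($K{\left(L \right)} = \left(-1\right) 0 = 0$)
$u = -24 + 6 \sqrt{139}$ ($u = -24 + 6 \sqrt{10 + 129} = -24 + 6 \sqrt{139} \approx 46.739$)
$u + K{\left(F{\left(2 \right)} \right)} = \left(-24 + 6 \sqrt{139}\right) + 0 = -24 + 6 \sqrt{139}$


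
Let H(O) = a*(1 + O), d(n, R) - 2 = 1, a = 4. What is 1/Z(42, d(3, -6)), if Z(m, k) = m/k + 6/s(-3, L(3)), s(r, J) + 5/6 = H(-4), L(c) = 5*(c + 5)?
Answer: 77/1042 ≈ 0.073896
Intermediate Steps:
d(n, R) = 3 (d(n, R) = 2 + 1 = 3)
H(O) = 4 + 4*O (H(O) = 4*(1 + O) = 4 + 4*O)
L(c) = 25 + 5*c (L(c) = 5*(5 + c) = 25 + 5*c)
s(r, J) = -77/6 (s(r, J) = -⅚ + (4 + 4*(-4)) = -⅚ + (4 - 16) = -⅚ - 12 = -77/6)
Z(m, k) = -36/77 + m/k (Z(m, k) = m/k + 6/(-77/6) = m/k + 6*(-6/77) = m/k - 36/77 = -36/77 + m/k)
1/Z(42, d(3, -6)) = 1/(-36/77 + 42/3) = 1/(-36/77 + 42*(⅓)) = 1/(-36/77 + 14) = 1/(1042/77) = 77/1042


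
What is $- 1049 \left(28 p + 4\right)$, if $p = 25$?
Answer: $-738496$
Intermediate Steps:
$- 1049 \left(28 p + 4\right) = - 1049 \left(28 \cdot 25 + 4\right) = - 1049 \left(700 + 4\right) = \left(-1049\right) 704 = -738496$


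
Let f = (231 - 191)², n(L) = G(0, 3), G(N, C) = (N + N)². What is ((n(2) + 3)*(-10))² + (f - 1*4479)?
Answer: -1979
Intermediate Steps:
G(N, C) = 4*N² (G(N, C) = (2*N)² = 4*N²)
n(L) = 0 (n(L) = 4*0² = 4*0 = 0)
f = 1600 (f = 40² = 1600)
((n(2) + 3)*(-10))² + (f - 1*4479) = ((0 + 3)*(-10))² + (1600 - 1*4479) = (3*(-10))² + (1600 - 4479) = (-30)² - 2879 = 900 - 2879 = -1979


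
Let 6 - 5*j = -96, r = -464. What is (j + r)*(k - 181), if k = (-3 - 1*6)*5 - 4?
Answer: 102028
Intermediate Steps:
j = 102/5 (j = 6/5 - ⅕*(-96) = 6/5 + 96/5 = 102/5 ≈ 20.400)
k = -49 (k = (-3 - 6)*5 - 4 = -9*5 - 4 = -45 - 4 = -49)
(j + r)*(k - 181) = (102/5 - 464)*(-49 - 181) = -2218/5*(-230) = 102028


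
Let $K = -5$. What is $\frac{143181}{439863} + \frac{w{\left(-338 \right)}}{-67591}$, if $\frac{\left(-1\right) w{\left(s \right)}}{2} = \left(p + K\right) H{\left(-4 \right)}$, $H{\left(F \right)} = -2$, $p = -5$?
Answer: $\frac{3231780497}{9910260011} \approx 0.3261$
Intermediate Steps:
$w{\left(s \right)} = -40$ ($w{\left(s \right)} = - 2 \left(-5 - 5\right) \left(-2\right) = - 2 \left(\left(-10\right) \left(-2\right)\right) = \left(-2\right) 20 = -40$)
$\frac{143181}{439863} + \frac{w{\left(-338 \right)}}{-67591} = \frac{143181}{439863} - \frac{40}{-67591} = 143181 \cdot \frac{1}{439863} - - \frac{40}{67591} = \frac{47727}{146621} + \frac{40}{67591} = \frac{3231780497}{9910260011}$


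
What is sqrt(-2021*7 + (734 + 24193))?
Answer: 14*sqrt(55) ≈ 103.83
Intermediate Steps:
sqrt(-2021*7 + (734 + 24193)) = sqrt(-14147 + 24927) = sqrt(10780) = 14*sqrt(55)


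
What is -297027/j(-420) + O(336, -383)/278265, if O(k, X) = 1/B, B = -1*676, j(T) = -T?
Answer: -46560749561/65837499 ≈ -707.21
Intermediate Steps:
B = -676
O(k, X) = -1/676 (O(k, X) = 1/(-676) = -1/676)
-297027/j(-420) + O(336, -383)/278265 = -297027/((-1*(-420))) - 1/676/278265 = -297027/420 - 1/676*1/278265 = -297027*1/420 - 1/188107140 = -99009/140 - 1/188107140 = -46560749561/65837499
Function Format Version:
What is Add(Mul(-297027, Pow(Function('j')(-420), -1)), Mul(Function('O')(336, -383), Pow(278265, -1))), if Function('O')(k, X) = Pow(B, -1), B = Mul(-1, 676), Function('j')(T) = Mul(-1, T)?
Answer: Rational(-46560749561, 65837499) ≈ -707.21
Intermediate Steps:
B = -676
Function('O')(k, X) = Rational(-1, 676) (Function('O')(k, X) = Pow(-676, -1) = Rational(-1, 676))
Add(Mul(-297027, Pow(Function('j')(-420), -1)), Mul(Function('O')(336, -383), Pow(278265, -1))) = Add(Mul(-297027, Pow(Mul(-1, -420), -1)), Mul(Rational(-1, 676), Pow(278265, -1))) = Add(Mul(-297027, Pow(420, -1)), Mul(Rational(-1, 676), Rational(1, 278265))) = Add(Mul(-297027, Rational(1, 420)), Rational(-1, 188107140)) = Add(Rational(-99009, 140), Rational(-1, 188107140)) = Rational(-46560749561, 65837499)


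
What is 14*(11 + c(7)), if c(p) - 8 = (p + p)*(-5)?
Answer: -714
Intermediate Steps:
c(p) = 8 - 10*p (c(p) = 8 + (p + p)*(-5) = 8 + (2*p)*(-5) = 8 - 10*p)
14*(11 + c(7)) = 14*(11 + (8 - 10*7)) = 14*(11 + (8 - 70)) = 14*(11 - 62) = 14*(-51) = -714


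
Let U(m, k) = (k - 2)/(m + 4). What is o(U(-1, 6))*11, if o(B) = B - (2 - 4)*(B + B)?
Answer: 220/3 ≈ 73.333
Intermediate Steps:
U(m, k) = (-2 + k)/(4 + m)
o(B) = 5*B (o(B) = B - (-2)*2*B = B - (-4)*B = B + 4*B = 5*B)
o(U(-1, 6))*11 = (5*((-2 + 6)/(4 - 1)))*11 = (5*(4/3))*11 = (20/3)*11 = 220/3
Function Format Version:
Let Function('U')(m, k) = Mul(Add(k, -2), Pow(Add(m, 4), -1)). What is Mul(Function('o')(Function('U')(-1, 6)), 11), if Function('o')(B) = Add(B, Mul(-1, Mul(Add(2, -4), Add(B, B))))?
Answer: Rational(220, 3) ≈ 73.333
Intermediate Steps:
Function('U')(m, k) = Mul(Pow(Add(4, m), -1), Add(-2, k)) (Function('U')(m, k) = Mul(Add(-2, k), Pow(Add(4, m), -1)) = Mul(Pow(Add(4, m), -1), Add(-2, k)))
Function('o')(B) = Mul(5, B) (Function('o')(B) = Add(B, Mul(-1, Mul(-2, Mul(2, B)))) = Add(B, Mul(-1, Mul(-4, B))) = Add(B, Mul(4, B)) = Mul(5, B))
Mul(Function('o')(Function('U')(-1, 6)), 11) = Mul(Mul(5, Mul(Pow(Add(4, -1), -1), Add(-2, 6))), 11) = Mul(Mul(5, Mul(Pow(3, -1), 4)), 11) = Mul(Mul(5, Mul(Rational(1, 3), 4)), 11) = Mul(Mul(5, Rational(4, 3)), 11) = Mul(Rational(20, 3), 11) = Rational(220, 3)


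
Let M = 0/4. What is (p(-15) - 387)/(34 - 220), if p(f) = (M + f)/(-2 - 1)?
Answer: 191/93 ≈ 2.0538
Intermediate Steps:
M = 0 (M = 0*(¼) = 0)
p(f) = -f/3 (p(f) = (0 + f)/(-2 - 1) = f/(-3) = f*(-⅓) = -f/3)
(p(-15) - 387)/(34 - 220) = (-⅓*(-15) - 387)/(34 - 220) = (5 - 387)/(-186) = -382*(-1/186) = 191/93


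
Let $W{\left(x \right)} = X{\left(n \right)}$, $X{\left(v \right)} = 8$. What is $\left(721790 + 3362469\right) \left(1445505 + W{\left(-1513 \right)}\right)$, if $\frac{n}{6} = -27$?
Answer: $5903849479867$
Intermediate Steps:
$n = -162$ ($n = 6 \left(-27\right) = -162$)
$W{\left(x \right)} = 8$
$\left(721790 + 3362469\right) \left(1445505 + W{\left(-1513 \right)}\right) = \left(721790 + 3362469\right) \left(1445505 + 8\right) = 4084259 \cdot 1445513 = 5903849479867$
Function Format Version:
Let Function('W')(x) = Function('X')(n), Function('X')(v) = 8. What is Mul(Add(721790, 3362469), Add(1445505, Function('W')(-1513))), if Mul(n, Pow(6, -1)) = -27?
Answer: 5903849479867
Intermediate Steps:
n = -162 (n = Mul(6, -27) = -162)
Function('W')(x) = 8
Mul(Add(721790, 3362469), Add(1445505, Function('W')(-1513))) = Mul(Add(721790, 3362469), Add(1445505, 8)) = Mul(4084259, 1445513) = 5903849479867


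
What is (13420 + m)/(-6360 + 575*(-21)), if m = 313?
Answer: -13733/18435 ≈ -0.74494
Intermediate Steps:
(13420 + m)/(-6360 + 575*(-21)) = (13420 + 313)/(-6360 + 575*(-21)) = 13733/(-6360 - 12075) = 13733/(-18435) = 13733*(-1/18435) = -13733/18435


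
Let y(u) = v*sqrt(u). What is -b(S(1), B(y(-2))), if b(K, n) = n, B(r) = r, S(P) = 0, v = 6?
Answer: -6*I*sqrt(2) ≈ -8.4853*I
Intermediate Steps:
y(u) = 6*sqrt(u)
-b(S(1), B(y(-2))) = -6*sqrt(-2) = -6*I*sqrt(2)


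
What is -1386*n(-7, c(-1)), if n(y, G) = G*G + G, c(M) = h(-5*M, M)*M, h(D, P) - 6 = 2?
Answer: -77616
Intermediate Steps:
h(D, P) = 8 (h(D, P) = 6 + 2 = 8)
c(M) = 8*M
n(y, G) = G + G² (n(y, G) = G² + G = G + G²)
-1386*n(-7, c(-1)) = -1386*8*(-1)*(1 + 8*(-1)) = -(-11088)*(1 - 8) = -(-11088)*(-7) = -1386*56 = -77616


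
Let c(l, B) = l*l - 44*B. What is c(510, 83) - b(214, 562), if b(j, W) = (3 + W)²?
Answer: -62777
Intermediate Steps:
c(l, B) = l² - 44*B
c(510, 83) - b(214, 562) = (510² - 44*83) - (3 + 562)² = (260100 - 3652) - 1*565² = 256448 - 1*319225 = 256448 - 319225 = -62777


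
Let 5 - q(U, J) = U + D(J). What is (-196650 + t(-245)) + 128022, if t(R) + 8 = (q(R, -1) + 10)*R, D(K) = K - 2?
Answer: -133071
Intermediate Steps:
D(K) = -2 + K
q(U, J) = 7 - J - U (q(U, J) = 5 - (U + (-2 + J)) = 5 - (-2 + J + U) = 5 + (2 - J - U) = 7 - J - U)
t(R) = -8 + R*(18 - R) (t(R) = -8 + ((7 - 1*(-1) - R) + 10)*R = -8 + ((7 + 1 - R) + 10)*R = -8 + ((8 - R) + 10)*R = -8 + (18 - R)*R = -8 + R*(18 - R))
(-196650 + t(-245)) + 128022 = (-196650 + (-8 - 1*(-245)**2 + 18*(-245))) + 128022 = (-196650 + (-8 - 1*60025 - 4410)) + 128022 = (-196650 + (-8 - 60025 - 4410)) + 128022 = (-196650 - 64443) + 128022 = -261093 + 128022 = -133071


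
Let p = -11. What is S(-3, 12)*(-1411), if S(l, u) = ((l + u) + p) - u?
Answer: 19754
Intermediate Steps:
S(l, u) = -11 + l (S(l, u) = ((l + u) - 11) - u = (-11 + l + u) - u = -11 + l)
S(-3, 12)*(-1411) = (-11 - 3)*(-1411) = -14*(-1411) = 19754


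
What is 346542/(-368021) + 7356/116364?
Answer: -3134820901/3568699637 ≈ -0.87842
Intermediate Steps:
346542/(-368021) + 7356/116364 = 346542*(-1/368021) + 7356*(1/116364) = -346542/368021 + 613/9697 = -3134820901/3568699637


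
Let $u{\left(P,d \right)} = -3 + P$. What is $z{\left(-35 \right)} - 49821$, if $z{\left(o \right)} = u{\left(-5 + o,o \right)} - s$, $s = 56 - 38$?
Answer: $-49882$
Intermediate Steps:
$s = 18$ ($s = 56 - 38 = 18$)
$z{\left(o \right)} = -26 + o$ ($z{\left(o \right)} = \left(-3 + \left(-5 + o\right)\right) - 18 = \left(-8 + o\right) - 18 = -26 + o$)
$z{\left(-35 \right)} - 49821 = \left(-26 - 35\right) - 49821 = -61 - 49821 = -49882$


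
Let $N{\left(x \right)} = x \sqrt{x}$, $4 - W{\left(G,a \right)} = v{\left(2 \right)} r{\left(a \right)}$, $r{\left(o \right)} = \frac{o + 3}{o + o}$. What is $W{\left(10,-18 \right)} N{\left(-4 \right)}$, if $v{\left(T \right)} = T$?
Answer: $- \frac{76 i}{3} \approx - 25.333 i$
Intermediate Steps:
$r{\left(o \right)} = \frac{3 + o}{2 o}$
$W{\left(G,a \right)} = 4 - \frac{3 + a}{a}$ ($W{\left(G,a \right)} = 4 - 2 \frac{3 + a}{2 a} = 4 - \frac{3 + a}{a}$)
$N{\left(x \right)} = x^{\frac{3}{2}}$
$W{\left(10,-18 \right)} N{\left(-4 \right)} = \left(3 - \frac{3}{-18}\right) \left(-4\right)^{\frac{3}{2}} = \left(3 - - \frac{1}{6}\right) \left(- 8 i\right) = \left(3 + \frac{1}{6}\right) \left(- 8 i\right) = \frac{19 \left(- 8 i\right)}{6} = - \frac{76 i}{3}$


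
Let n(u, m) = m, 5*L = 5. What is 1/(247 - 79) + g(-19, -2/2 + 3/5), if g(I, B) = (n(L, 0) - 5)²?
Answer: 4201/168 ≈ 25.006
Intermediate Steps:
L = 1 (L = (⅕)*5 = 1)
g(I, B) = 25 (g(I, B) = (0 - 5)² = (-5)² = 25)
1/(247 - 79) + g(-19, -2/2 + 3/5) = 1/(247 - 79) + 25 = 1/168 + 25 = 4201/168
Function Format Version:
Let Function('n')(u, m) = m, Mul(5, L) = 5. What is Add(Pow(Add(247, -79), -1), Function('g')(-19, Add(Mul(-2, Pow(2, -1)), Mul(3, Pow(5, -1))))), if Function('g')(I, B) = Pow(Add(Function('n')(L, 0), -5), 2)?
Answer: Rational(4201, 168) ≈ 25.006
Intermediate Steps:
L = 1 (L = Mul(Rational(1, 5), 5) = 1)
Function('g')(I, B) = 25 (Function('g')(I, B) = Pow(Add(0, -5), 2) = Pow(-5, 2) = 25)
Add(Pow(Add(247, -79), -1), Function('g')(-19, Add(Mul(-2, Pow(2, -1)), Mul(3, Pow(5, -1))))) = Add(Pow(Add(247, -79), -1), 25) = Add(Pow(168, -1), 25) = Add(Rational(1, 168), 25) = Rational(4201, 168)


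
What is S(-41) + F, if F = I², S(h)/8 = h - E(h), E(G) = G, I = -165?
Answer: 27225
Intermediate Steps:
S(h) = 0 (S(h) = 8*(h - h) = 8*0 = 0)
F = 27225 (F = (-165)² = 27225)
S(-41) + F = 0 + 27225 = 27225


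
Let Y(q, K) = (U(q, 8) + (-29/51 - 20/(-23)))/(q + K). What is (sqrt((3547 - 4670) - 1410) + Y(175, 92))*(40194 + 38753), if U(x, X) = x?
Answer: 16233713716/313191 + 78947*I*sqrt(2533) ≈ 51833.0 + 3.9733e+6*I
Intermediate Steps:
Y(q, K) = (353/1173 + q)/(K + q) (Y(q, K) = (q + (-29/51 - 20/(-23)))/(q + K) = (q + (-29*1/51 - 20*(-1/23)))/(K + q) = (q + (-29/51 + 20/23))/(K + q) = (q + 353/1173)/(K + q) = (353/1173 + q)/(K + q))
(sqrt((3547 - 4670) - 1410) + Y(175, 92))*(40194 + 38753) = (sqrt((3547 - 4670) - 1410) + (353/1173 + 175)/(92 + 175))*(40194 + 38753) = (sqrt(-1123 - 1410) + (205628/1173)/267)*78947 = (sqrt(-2533) + (1/267)*(205628/1173))*78947 = (I*sqrt(2533) + 205628/313191)*78947 = (205628/313191 + I*sqrt(2533))*78947 = 16233713716/313191 + 78947*I*sqrt(2533)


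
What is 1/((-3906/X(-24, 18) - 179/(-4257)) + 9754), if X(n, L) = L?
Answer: 4257/40599188 ≈ 0.00010485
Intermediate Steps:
1/((-3906/X(-24, 18) - 179/(-4257)) + 9754) = 1/((-3906/18 - 179/(-4257)) + 9754) = 1/((-3906*1/18 - 179*(-1/4257)) + 9754) = 1/((-217 + 179/4257) + 9754) = 1/(-923590/4257 + 9754) = 1/(40599188/4257) = 4257/40599188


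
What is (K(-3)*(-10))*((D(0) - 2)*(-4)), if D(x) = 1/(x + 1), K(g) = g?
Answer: 120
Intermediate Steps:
D(x) = 1/(1 + x)
(K(-3)*(-10))*((D(0) - 2)*(-4)) = (-3*(-10))*((1/(1 + 0) - 2)*(-4)) = 30*((1/1 - 2)*(-4)) = 30*((1 - 2)*(-4)) = 30*(-1*(-4)) = 30*4 = 120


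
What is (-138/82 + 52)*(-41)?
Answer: -2063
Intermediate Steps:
(-138/82 + 52)*(-41) = (-138*1/82 + 52)*(-41) = (-69/41 + 52)*(-41) = (2063/41)*(-41) = -2063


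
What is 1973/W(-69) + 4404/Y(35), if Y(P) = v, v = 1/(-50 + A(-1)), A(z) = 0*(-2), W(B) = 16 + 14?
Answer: -6604027/30 ≈ -2.2013e+5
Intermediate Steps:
W(B) = 30
A(z) = 0
v = -1/50 (v = 1/(-50 + 0) = 1/(-50) = -1/50 ≈ -0.020000)
Y(P) = -1/50
1973/W(-69) + 4404/Y(35) = 1973/30 + 4404/(-1/50) = 1973*(1/30) + 4404*(-50) = 1973/30 - 220200 = -6604027/30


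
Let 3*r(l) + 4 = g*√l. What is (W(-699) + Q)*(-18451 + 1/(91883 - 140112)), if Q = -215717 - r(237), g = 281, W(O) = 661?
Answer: 574114204817920/144687 + 250054391680*√237/144687 ≈ 3.9946e+9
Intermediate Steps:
r(l) = -4/3 + 281*√l/3 (r(l) = -4/3 + (281*√l)/3 = -4/3 + 281*√l/3)
Q = -647147/3 - 281*√237/3 (Q = -215717 - (-4/3 + 281*√237/3) = -215717 + (4/3 - 281*√237/3) = -647147/3 - 281*√237/3 ≈ -2.1716e+5)
(W(-699) + Q)*(-18451 + 1/(91883 - 140112)) = (661 + (-647147/3 - 281*√237/3))*(-18451 + 1/(91883 - 140112)) = (-645164/3 - 281*√237/3)*(-18451 + 1/(-48229)) = (-645164/3 - 281*√237/3)*(-18451 - 1/48229) = (-645164/3 - 281*√237/3)*(-889873280/48229) = 574114204817920/144687 + 250054391680*√237/144687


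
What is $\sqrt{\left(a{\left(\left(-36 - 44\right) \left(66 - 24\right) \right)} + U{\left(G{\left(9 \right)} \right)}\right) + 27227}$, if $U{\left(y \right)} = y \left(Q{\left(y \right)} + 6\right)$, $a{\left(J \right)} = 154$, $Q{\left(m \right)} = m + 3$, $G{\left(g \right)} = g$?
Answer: $\sqrt{27543} \approx 165.96$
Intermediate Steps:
$Q{\left(m \right)} = 3 + m$
$U{\left(y \right)} = y \left(9 + y\right)$ ($U{\left(y \right)} = y \left(\left(3 + y\right) + 6\right) = y \left(9 + y\right)$)
$\sqrt{\left(a{\left(\left(-36 - 44\right) \left(66 - 24\right) \right)} + U{\left(G{\left(9 \right)} \right)}\right) + 27227} = \sqrt{\left(154 + 9 \left(9 + 9\right)\right) + 27227} = \sqrt{\left(154 + 9 \cdot 18\right) + 27227} = \sqrt{\left(154 + 162\right) + 27227} = \sqrt{316 + 27227} = \sqrt{27543}$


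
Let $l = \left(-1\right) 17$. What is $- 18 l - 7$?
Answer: $299$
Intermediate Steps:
$l = -17$
$- 18 l - 7 = \left(-18\right) \left(-17\right) - 7 = 306 - 7 = 299$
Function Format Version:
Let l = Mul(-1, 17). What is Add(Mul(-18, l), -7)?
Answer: 299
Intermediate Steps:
l = -17
Add(Mul(-18, l), -7) = Add(Mul(-18, -17), -7) = Add(306, -7) = 299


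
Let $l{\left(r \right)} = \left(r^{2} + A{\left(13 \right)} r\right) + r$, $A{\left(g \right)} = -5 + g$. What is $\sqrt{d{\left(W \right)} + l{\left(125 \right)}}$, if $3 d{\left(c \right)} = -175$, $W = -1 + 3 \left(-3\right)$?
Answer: $\frac{5 \sqrt{6009}}{3} \approx 129.2$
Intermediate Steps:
$W = -10$ ($W = -1 - 9 = -10$)
$d{\left(c \right)} = - \frac{175}{3}$ ($d{\left(c \right)} = \frac{1}{3} \left(-175\right) = - \frac{175}{3}$)
$l{\left(r \right)} = r^{2} + 9 r$ ($l{\left(r \right)} = \left(r^{2} + \left(-5 + 13\right) r\right) + r = \left(r^{2} + 8 r\right) + r = r^{2} + 9 r$)
$\sqrt{d{\left(W \right)} + l{\left(125 \right)}} = \sqrt{- \frac{175}{3} + 125 \left(9 + 125\right)} = \sqrt{- \frac{175}{3} + 125 \cdot 134} = \sqrt{- \frac{175}{3} + 16750} = \sqrt{\frac{50075}{3}} = \frac{5 \sqrt{6009}}{3}$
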